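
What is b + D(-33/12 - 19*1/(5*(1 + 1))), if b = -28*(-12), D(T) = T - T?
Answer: 336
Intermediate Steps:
D(T) = 0
b = 336
b + D(-33/12 - 19*1/(5*(1 + 1))) = 336 + 0 = 336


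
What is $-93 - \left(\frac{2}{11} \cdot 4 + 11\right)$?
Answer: $- \frac{1152}{11} \approx -104.73$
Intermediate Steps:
$-93 - \left(\frac{2}{11} \cdot 4 + 11\right) = -93 - \left(\frac{8}{11} + 11\right) = -93 - \frac{129}{11} = - \frac{1152}{11}$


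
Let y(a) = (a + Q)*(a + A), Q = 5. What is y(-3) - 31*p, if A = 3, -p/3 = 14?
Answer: 1302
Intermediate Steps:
p = -42 (p = -3*14 = -42)
y(a) = (3 + a)*(5 + a) (y(a) = (a + 5)*(a + 3) = (5 + a)*(3 + a) = (3 + a)*(5 + a))
y(-3) - 31*p = (15 + (-3)**2 + 8*(-3)) - 31*(-42) = (15 + 9 - 24) + 1302 = 0 + 1302 = 1302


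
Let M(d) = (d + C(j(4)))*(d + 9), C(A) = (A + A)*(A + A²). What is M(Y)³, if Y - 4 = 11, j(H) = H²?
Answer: 9162917115849216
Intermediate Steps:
Y = 15 (Y = 4 + 11 = 15)
C(A) = 2*A*(A + A²) (C(A) = (2*A)*(A + A²) = 2*A*(A + A²))
M(d) = (9 + d)*(8704 + d) (M(d) = (d + 2*(4²)²*(1 + 4²))*(d + 9) = (d + 2*16²*(1 + 16))*(9 + d) = (d + 2*256*17)*(9 + d) = (d + 8704)*(9 + d) = (8704 + d)*(9 + d) = (9 + d)*(8704 + d))
M(Y)³ = (78336 + 15² + 8713*15)³ = (78336 + 225 + 130695)³ = 209256³ = 9162917115849216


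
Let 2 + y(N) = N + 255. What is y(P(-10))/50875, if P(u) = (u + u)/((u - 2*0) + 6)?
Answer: 258/50875 ≈ 0.0050713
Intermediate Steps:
P(u) = 2*u/(6 + u) (P(u) = (2*u)/((u + 0) + 6) = (2*u)/(u + 6) = (2*u)/(6 + u) = 2*u/(6 + u))
y(N) = 253 + N (y(N) = -2 + (N + 255) = -2 + (255 + N) = 253 + N)
y(P(-10))/50875 = (253 + 2*(-10)/(6 - 10))/50875 = (253 + 2*(-10)/(-4))*(1/50875) = (253 + 2*(-10)*(-¼))*(1/50875) = (253 + 5)*(1/50875) = 258*(1/50875) = 258/50875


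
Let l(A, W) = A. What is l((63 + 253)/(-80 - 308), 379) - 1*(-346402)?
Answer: 33600915/97 ≈ 3.4640e+5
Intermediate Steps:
l((63 + 253)/(-80 - 308), 379) - 1*(-346402) = (63 + 253)/(-80 - 308) - 1*(-346402) = 316/(-388) + 346402 = 316*(-1/388) + 346402 = -79/97 + 346402 = 33600915/97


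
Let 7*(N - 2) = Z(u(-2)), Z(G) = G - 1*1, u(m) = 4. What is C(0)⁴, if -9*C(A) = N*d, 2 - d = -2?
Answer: 21381376/15752961 ≈ 1.3573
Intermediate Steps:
d = 4 (d = 2 - 1*(-2) = 2 + 2 = 4)
Z(G) = -1 + G (Z(G) = G - 1 = -1 + G)
N = 17/7 (N = 2 + (-1 + 4)/7 = 2 + (⅐)*3 = 2 + 3/7 = 17/7 ≈ 2.4286)
C(A) = -68/63 (C(A) = -17*4/63 = -⅑*68/7 = -68/63)
C(0)⁴ = (-68/63)⁴ = 21381376/15752961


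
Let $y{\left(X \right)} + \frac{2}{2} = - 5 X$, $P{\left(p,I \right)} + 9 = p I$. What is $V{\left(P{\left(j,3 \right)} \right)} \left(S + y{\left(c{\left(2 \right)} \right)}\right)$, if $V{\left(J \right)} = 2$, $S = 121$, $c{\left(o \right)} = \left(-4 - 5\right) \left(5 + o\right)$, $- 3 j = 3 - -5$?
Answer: $870$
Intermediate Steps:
$j = - \frac{8}{3}$ ($j = - \frac{3 - -5}{3} = - \frac{3 + 5}{3} = \left(- \frac{1}{3}\right) 8 = - \frac{8}{3} \approx -2.6667$)
$c{\left(o \right)} = -45 - 9 o$ ($c{\left(o \right)} = - 9 \left(5 + o\right) = -45 - 9 o$)
$P{\left(p,I \right)} = -9 + I p$ ($P{\left(p,I \right)} = -9 + p I = -9 + I p$)
$y{\left(X \right)} = -1 - 5 X$
$V{\left(P{\left(j,3 \right)} \right)} \left(S + y{\left(c{\left(2 \right)} \right)}\right) = 2 \left(121 - \left(1 + 5 \left(-45 - 18\right)\right)\right) = 2 \left(121 - -314\right) = 2 \left(121 + \left(-1 + 315\right)\right) = 2 \left(121 + 314\right) = 2 \cdot 435 = 870$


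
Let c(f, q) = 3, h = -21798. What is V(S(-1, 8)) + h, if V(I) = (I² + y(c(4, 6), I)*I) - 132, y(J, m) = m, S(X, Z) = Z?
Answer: -21802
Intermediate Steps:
V(I) = -132 + 2*I² (V(I) = (I² + I*I) - 132 = (I² + I²) - 132 = 2*I² - 132 = -132 + 2*I²)
V(S(-1, 8)) + h = (-132 + 2*8²) - 21798 = (-132 + 2*64) - 21798 = (-132 + 128) - 21798 = -4 - 21798 = -21802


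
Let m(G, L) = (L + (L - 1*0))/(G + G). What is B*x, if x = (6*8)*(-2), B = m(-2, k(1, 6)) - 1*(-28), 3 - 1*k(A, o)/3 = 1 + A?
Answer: -2544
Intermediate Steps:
k(A, o) = 6 - 3*A (k(A, o) = 9 - 3*(1 + A) = 9 + (-3 - 3*A) = 6 - 3*A)
m(G, L) = L/G (m(G, L) = (L + (L + 0))/((2*G)) = (L + L)*(1/(2*G)) = (2*L)*(1/(2*G)) = L/G)
B = 53/2 (B = (6 - 3*1)/(-2) - 1*(-28) = (6 - 3)*(-½) + 28 = 3*(-½) + 28 = -3/2 + 28 = 53/2 ≈ 26.500)
x = -96 (x = 48*(-2) = -96)
B*x = (53/2)*(-96) = -2544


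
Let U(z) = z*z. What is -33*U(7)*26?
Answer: -42042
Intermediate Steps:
U(z) = z²
-33*U(7)*26 = -33*7²*26 = -33*49*26 = -1617*26 = -42042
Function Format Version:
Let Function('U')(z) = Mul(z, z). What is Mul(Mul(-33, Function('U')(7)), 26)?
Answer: -42042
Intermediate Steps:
Function('U')(z) = Pow(z, 2)
Mul(Mul(-33, Function('U')(7)), 26) = Mul(Mul(-33, Pow(7, 2)), 26) = Mul(Mul(-33, 49), 26) = Mul(-1617, 26) = -42042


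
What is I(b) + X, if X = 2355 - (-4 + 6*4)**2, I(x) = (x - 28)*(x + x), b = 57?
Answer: 5261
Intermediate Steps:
I(x) = 2*x*(-28 + x) (I(x) = (-28 + x)*(2*x) = 2*x*(-28 + x))
X = 1955 (X = 2355 - (-4 + 24)**2 = 2355 - 1*20**2 = 2355 - 1*400 = 2355 - 400 = 1955)
I(b) + X = 2*57*(-28 + 57) + 1955 = 2*57*29 + 1955 = 3306 + 1955 = 5261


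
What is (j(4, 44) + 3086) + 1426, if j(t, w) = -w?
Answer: 4468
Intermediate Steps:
(j(4, 44) + 3086) + 1426 = (-1*44 + 3086) + 1426 = (-44 + 3086) + 1426 = 3042 + 1426 = 4468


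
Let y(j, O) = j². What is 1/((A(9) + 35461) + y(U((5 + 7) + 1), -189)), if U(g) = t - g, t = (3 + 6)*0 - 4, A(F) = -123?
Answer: 1/35627 ≈ 2.8069e-5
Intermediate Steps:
t = -4 (t = 9*0 - 4 = 0 - 4 = -4)
U(g) = -4 - g
1/((A(9) + 35461) + y(U((5 + 7) + 1), -189)) = 1/((-123 + 35461) + (-4 - ((5 + 7) + 1))²) = 1/(35338 + (-4 - (12 + 1))²) = 1/(35338 + (-4 - 1*13)²) = 1/(35338 + (-4 - 13)²) = 1/(35338 + (-17)²) = 1/(35338 + 289) = 1/35627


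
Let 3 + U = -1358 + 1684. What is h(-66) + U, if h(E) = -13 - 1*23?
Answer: 287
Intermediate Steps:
h(E) = -36 (h(E) = -13 - 23 = -36)
U = 323 (U = -3 + (-1358 + 1684) = -3 + 326 = 323)
h(-66) + U = -36 + 323 = 287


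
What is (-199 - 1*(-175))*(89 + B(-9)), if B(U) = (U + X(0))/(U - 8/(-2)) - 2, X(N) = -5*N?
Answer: -10656/5 ≈ -2131.2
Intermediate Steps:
B(U) = -2 + U/(4 + U) (B(U) = (U - 5*0)/(U - 8/(-2)) - 2 = (U + 0)/(U - 8*(-1/2)) - 2 = U/(U + 4) - 2 = U/(4 + U) - 2 = -2 + U/(4 + U))
(-199 - 1*(-175))*(89 + B(-9)) = (-199 - 1*(-175))*(89 + (-8 - 1*(-9))/(4 - 9)) = (-199 + 175)*(89 + (-8 + 9)/(-5)) = -24*(89 - 1/5*1) = -24*(89 - 1/5) = -24*444/5 = -10656/5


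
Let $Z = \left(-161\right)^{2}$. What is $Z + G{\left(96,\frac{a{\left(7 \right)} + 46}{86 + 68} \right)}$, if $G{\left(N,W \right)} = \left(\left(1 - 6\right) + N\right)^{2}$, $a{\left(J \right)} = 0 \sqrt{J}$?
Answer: $34202$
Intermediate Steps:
$a{\left(J \right)} = 0$
$G{\left(N,W \right)} = \left(-5 + N\right)^{2}$ ($G{\left(N,W \right)} = \left(\left(1 - 6\right) + N\right)^{2} = \left(-5 + N\right)^{2}$)
$Z = 25921$
$Z + G{\left(96,\frac{a{\left(7 \right)} + 46}{86 + 68} \right)} = 25921 + \left(-5 + 96\right)^{2} = 25921 + 91^{2} = 25921 + 8281 = 34202$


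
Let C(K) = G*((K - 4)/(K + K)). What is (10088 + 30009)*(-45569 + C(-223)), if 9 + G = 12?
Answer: -814895060021/446 ≈ -1.8271e+9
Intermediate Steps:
G = 3 (G = -9 + 12 = 3)
C(K) = 3*(-4 + K)/(2*K) (C(K) = 3*((K - 4)/(K + K)) = 3*((-4 + K)/((2*K))) = 3*((-4 + K)*(1/(2*K))) = 3*((-4 + K)/(2*K)) = 3*(-4 + K)/(2*K))
(10088 + 30009)*(-45569 + C(-223)) = (10088 + 30009)*(-45569 + (3/2 - 6/(-223))) = 40097*(-45569 + (3/2 - 6*(-1/223))) = 40097*(-45569 + (3/2 + 6/223)) = 40097*(-45569 + 681/446) = 40097*(-20323093/446) = -814895060021/446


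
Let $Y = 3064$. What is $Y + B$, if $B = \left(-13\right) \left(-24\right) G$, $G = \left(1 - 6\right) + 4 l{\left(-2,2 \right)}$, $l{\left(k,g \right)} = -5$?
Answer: $-4736$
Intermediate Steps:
$G = -25$ ($G = \left(1 - 6\right) + 4 \left(-5\right) = \left(1 - 6\right) - 20 = -5 - 20 = -25$)
$B = -7800$ ($B = \left(-13\right) \left(-24\right) \left(-25\right) = 312 \left(-25\right) = -7800$)
$Y + B = 3064 - 7800 = -4736$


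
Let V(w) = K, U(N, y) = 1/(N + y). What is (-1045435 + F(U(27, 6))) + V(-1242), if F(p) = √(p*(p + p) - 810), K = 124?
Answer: -1045311 + 2*I*√220522/33 ≈ -1.0453e+6 + 28.46*I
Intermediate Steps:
V(w) = 124
F(p) = √(-810 + 2*p²) (F(p) = √(p*(2*p) - 810) = √(2*p² - 810) = √(-810 + 2*p²))
(-1045435 + F(U(27, 6))) + V(-1242) = (-1045435 + √(-810 + 2*(1/(27 + 6))²)) + 124 = (-1045435 + √(-810 + 2*(1/33)²)) + 124 = (-1045435 + √(-810 + 2*(1/1089))) + 124 = (-1045435 + √(-810 + 2/1089)) + 124 = (-1045435 + √(-882088/1089)) + 124 = (-1045435 + 2*I*√220522/33) + 124 = -1045311 + 2*I*√220522/33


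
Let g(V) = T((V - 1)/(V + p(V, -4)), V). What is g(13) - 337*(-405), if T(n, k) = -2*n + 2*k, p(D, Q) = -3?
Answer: 682543/5 ≈ 1.3651e+5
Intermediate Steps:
g(V) = 2*V - 2*(-1 + V)/(-3 + V) (g(V) = -2*(V - 1)/(V - 3) + 2*V = -2*(-1 + V)/(-3 + V) + 2*V = 2*V - 2*(-1 + V)/(-3 + V))
g(13) - 337*(-405) = 2*(1 + 13² - 4*13)/(-3 + 13) - 337*(-405) = 2*(1 + 169 - 52)/10 + 136485 = 2*(⅒)*118 + 136485 = 118/5 + 136485 = 682543/5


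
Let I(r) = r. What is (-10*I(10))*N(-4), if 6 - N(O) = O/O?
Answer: -500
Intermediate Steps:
N(O) = 5 (N(O) = 6 - O/O = 6 - 1*1 = 6 - 1 = 5)
(-10*I(10))*N(-4) = -10*10*5 = -100*5 = -500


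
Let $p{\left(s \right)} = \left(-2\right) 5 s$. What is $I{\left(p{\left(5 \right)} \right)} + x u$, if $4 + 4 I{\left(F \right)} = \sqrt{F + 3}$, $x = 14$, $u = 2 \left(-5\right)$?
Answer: $-141 + \frac{i \sqrt{47}}{4} \approx -141.0 + 1.7139 i$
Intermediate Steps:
$p{\left(s \right)} = - 10 s$
$u = -10$
$I{\left(F \right)} = -1 + \frac{\sqrt{3 + F}}{4}$ ($I{\left(F \right)} = -1 + \frac{\sqrt{F + 3}}{4} = -1 + \frac{\sqrt{3 + F}}{4}$)
$I{\left(p{\left(5 \right)} \right)} + x u = \left(-1 + \frac{\sqrt{3 - 50}}{4}\right) + 14 \left(-10\right) = \left(-1 + \frac{\sqrt{3 - 50}}{4}\right) - 140 = \left(-1 + \frac{\sqrt{-47}}{4}\right) - 140 = \left(-1 + \frac{i \sqrt{47}}{4}\right) - 140 = -141 + \frac{i \sqrt{47}}{4}$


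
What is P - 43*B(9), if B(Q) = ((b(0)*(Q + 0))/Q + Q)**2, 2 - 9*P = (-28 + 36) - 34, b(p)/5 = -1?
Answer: -6164/9 ≈ -684.89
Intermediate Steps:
b(p) = -5 (b(p) = 5*(-1) = -5)
P = 28/9 (P = 2/9 - ((-28 + 36) - 34)/9 = 2/9 - (8 - 34)/9 = 2/9 - 1/9*(-26) = 2/9 + 26/9 = 28/9 ≈ 3.1111)
B(Q) = (-5 + Q)**2 (B(Q) = ((-5*(Q + 0))/Q + Q)**2 = ((-5*Q)/Q + Q)**2 = (-5 + Q)**2)
P - 43*B(9) = 28/9 - 43*(-5 + 9)**2 = 28/9 - 43*4**2 = 28/9 - 43*16 = 28/9 - 688 = -6164/9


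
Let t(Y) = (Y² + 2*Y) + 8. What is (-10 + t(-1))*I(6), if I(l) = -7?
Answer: 21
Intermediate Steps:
t(Y) = 8 + Y² + 2*Y
(-10 + t(-1))*I(6) = (-10 + (8 + (-1)² + 2*(-1)))*(-7) = (-10 + (8 + 1 - 2))*(-7) = (-10 + 7)*(-7) = -3*(-7) = 21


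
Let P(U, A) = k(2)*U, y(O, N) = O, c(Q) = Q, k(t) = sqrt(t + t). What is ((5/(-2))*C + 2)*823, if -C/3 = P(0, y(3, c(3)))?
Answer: 1646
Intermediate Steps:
k(t) = sqrt(2)*sqrt(t) (k(t) = sqrt(2*t) = sqrt(2)*sqrt(t))
P(U, A) = 2*U (P(U, A) = (sqrt(2)*sqrt(2))*U = 2*U)
C = 0 (C = -6*0 = -3*0 = 0)
((5/(-2))*C + 2)*823 = ((5/(-2))*0 + 2)*823 = ((5*(-1/2))*0 + 2)*823 = (-5/2*0 + 2)*823 = (0 + 2)*823 = 2*823 = 1646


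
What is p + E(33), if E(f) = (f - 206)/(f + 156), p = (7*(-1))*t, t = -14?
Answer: 18349/189 ≈ 97.085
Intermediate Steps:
p = 98 (p = (7*(-1))*(-14) = -7*(-14) = 98)
E(f) = (-206 + f)/(156 + f)
p + E(33) = 98 + (-206 + 33)/(156 + 33) = 98 - 173/189 = 18349/189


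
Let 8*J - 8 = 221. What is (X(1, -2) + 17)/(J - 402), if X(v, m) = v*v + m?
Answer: -128/2987 ≈ -0.042852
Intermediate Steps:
J = 229/8 (J = 1 + (1/8)*221 = 1 + 221/8 = 229/8 ≈ 28.625)
X(v, m) = m + v**2 (X(v, m) = v**2 + m = m + v**2)
(X(1, -2) + 17)/(J - 402) = ((-2 + 1**2) + 17)/(229/8 - 402) = ((-2 + 1) + 17)/(-2987/8) = (-1 + 17)*(-8/2987) = 16*(-8/2987) = -128/2987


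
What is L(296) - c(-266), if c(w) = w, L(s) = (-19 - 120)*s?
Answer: -40878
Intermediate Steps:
L(s) = -139*s
L(296) - c(-266) = -139*296 - 1*(-266) = -41144 + 266 = -40878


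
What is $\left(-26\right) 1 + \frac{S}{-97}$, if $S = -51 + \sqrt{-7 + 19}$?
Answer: $- \frac{2471}{97} - \frac{2 \sqrt{3}}{97} \approx -25.51$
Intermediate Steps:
$S = -51 + 2 \sqrt{3}$ ($S = -51 + \sqrt{12} = -51 + 2 \sqrt{3} \approx -47.536$)
$\left(-26\right) 1 + \frac{S}{-97} = \left(-26\right) 1 + \frac{-51 + 2 \sqrt{3}}{-97} = -26 + \left(-51 + 2 \sqrt{3}\right) \left(- \frac{1}{97}\right) = -26 + \left(\frac{51}{97} - \frac{2 \sqrt{3}}{97}\right) = - \frac{2471}{97} - \frac{2 \sqrt{3}}{97}$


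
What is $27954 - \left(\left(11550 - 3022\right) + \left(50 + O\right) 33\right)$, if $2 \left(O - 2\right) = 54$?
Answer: $16819$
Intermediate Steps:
$O = 29$ ($O = 2 + \frac{1}{2} \cdot 54 = 2 + 27 = 29$)
$27954 - \left(\left(11550 - 3022\right) + \left(50 + O\right) 33\right) = 27954 - \left(\left(11550 - 3022\right) + \left(50 + 29\right) 33\right) = 27954 - \left(8528 + 79 \cdot 33\right) = 27954 - \left(8528 + 2607\right) = 27954 - 11135 = 16819$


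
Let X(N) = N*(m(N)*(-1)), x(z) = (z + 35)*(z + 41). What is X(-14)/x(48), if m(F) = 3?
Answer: 42/7387 ≈ 0.0056857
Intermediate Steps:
x(z) = (35 + z)*(41 + z)
X(N) = -3*N (X(N) = N*(3*(-1)) = N*(-3) = -3*N)
X(-14)/x(48) = (-3*(-14))/(1435 + 48**2 + 76*48) = 42/(1435 + 2304 + 3648) = 42/7387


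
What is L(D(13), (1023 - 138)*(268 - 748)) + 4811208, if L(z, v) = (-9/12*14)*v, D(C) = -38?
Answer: 9271608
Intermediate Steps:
L(z, v) = -21*v/2 (L(z, v) = (-9*1/12*14)*v = (-¾*14)*v = -21*v/2)
L(D(13), (1023 - 138)*(268 - 748)) + 4811208 = -21*(1023 - 138)*(268 - 748)/2 + 4811208 = -18585*(-480)/2 + 4811208 = -21/2*(-424800) + 4811208 = 4460400 + 4811208 = 9271608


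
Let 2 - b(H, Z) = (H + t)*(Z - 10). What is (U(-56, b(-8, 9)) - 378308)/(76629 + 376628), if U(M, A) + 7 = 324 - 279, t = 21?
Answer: -378270/453257 ≈ -0.83456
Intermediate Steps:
b(H, Z) = 2 - (-10 + Z)*(21 + H) (b(H, Z) = 2 - (H + 21)*(Z - 10) = 2 - (21 + H)*(-10 + Z) = 2 - (-10 + Z)*(21 + H))
U(M, A) = 38 (U(M, A) = -7 + (324 - 279) = -7 + 45 = 38)
(U(-56, b(-8, 9)) - 378308)/(76629 + 376628) = (38 - 378308)/(76629 + 376628) = -378270/453257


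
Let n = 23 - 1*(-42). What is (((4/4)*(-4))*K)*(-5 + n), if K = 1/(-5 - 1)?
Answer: 40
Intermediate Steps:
K = -⅙ (K = 1/(-6) = -⅙ ≈ -0.16667)
n = 65 (n = 23 + 42 = 65)
(((4/4)*(-4))*K)*(-5 + n) = (((4/4)*(-4))*(-⅙))*(-5 + 65) = (((4*(¼))*(-4))*(-⅙))*60 = ((1*(-4))*(-⅙))*60 = -4*(-⅙)*60 = (⅔)*60 = 40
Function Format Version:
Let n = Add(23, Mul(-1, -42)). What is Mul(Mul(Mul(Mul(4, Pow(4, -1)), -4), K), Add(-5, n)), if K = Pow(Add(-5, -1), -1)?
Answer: 40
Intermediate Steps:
K = Rational(-1, 6) (K = Pow(-6, -1) = Rational(-1, 6) ≈ -0.16667)
n = 65 (n = Add(23, 42) = 65)
Mul(Mul(Mul(Mul(4, Pow(4, -1)), -4), K), Add(-5, n)) = Mul(Mul(Mul(Mul(4, Pow(4, -1)), -4), Rational(-1, 6)), Add(-5, 65)) = Mul(Mul(Mul(Mul(4, Rational(1, 4)), -4), Rational(-1, 6)), 60) = Mul(Mul(Mul(1, -4), Rational(-1, 6)), 60) = Mul(Mul(-4, Rational(-1, 6)), 60) = Mul(Rational(2, 3), 60) = 40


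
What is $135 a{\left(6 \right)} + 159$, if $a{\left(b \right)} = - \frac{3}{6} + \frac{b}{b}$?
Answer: $\frac{453}{2} \approx 226.5$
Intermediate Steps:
$a{\left(b \right)} = \frac{1}{2}$ ($a{\left(b \right)} = \left(-3\right) \frac{1}{6} + 1 = - \frac{1}{2} + 1 = \frac{1}{2}$)
$135 a{\left(6 \right)} + 159 = 135 \cdot \frac{1}{2} + 159 = \frac{135}{2} + 159 = \frac{453}{2}$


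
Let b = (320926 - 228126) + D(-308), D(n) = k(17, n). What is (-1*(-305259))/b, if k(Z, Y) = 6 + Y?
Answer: 305259/92498 ≈ 3.3002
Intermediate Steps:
D(n) = 6 + n
b = 92498 (b = (320926 - 228126) + (6 - 308) = 92800 - 302 = 92498)
(-1*(-305259))/b = -1*(-305259)/92498 = 305259*(1/92498) = 305259/92498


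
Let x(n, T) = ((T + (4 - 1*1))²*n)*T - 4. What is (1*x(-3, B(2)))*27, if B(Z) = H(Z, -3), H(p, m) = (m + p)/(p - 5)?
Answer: -408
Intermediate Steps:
H(p, m) = (m + p)/(-5 + p)
B(Z) = (-3 + Z)/(-5 + Z)
x(n, T) = -4 + T*n*(3 + T)² (x(n, T) = ((T + (4 - 1))²*n)*T - 4 = ((T + 3)²*n)*T - 4 = ((3 + T)²*n)*T - 4 = (n*(3 + T)²)*T - 4 = T*n*(3 + T)² - 4 = -4 + T*n*(3 + T)²)
(1*x(-3, B(2)))*27 = (1*(-4 + ((-3 + 2)/(-5 + 2))*(-3)*(3 + (-3 + 2)/(-5 + 2))²))*27 = (1*(-4 + (-1/(-3))*(-3)*(3 - 1/(-3))²))*27 = (1*(-4 - ⅓*(-1)*(-3)*(3 - ⅓*(-1))²))*27 = (1*(-4 + (⅓)*(-3)*(3 + ⅓)²))*27 = (1*(-4 + (⅓)*(-3)*(10/3)²))*27 = (1*(-4 + (⅓)*(-3)*(100/9)))*27 = (1*(-4 - 100/9))*27 = (1*(-136/9))*27 = -136/9*27 = -408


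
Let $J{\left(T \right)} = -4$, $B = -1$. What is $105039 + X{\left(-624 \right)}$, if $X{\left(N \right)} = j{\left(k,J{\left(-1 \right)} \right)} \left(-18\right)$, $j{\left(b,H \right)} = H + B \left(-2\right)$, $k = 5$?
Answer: $105075$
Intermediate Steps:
$j{\left(b,H \right)} = 2 + H$ ($j{\left(b,H \right)} = H - -2 = H + 2 = 2 + H$)
$X{\left(N \right)} = 36$ ($X{\left(N \right)} = \left(2 - 4\right) \left(-18\right) = \left(-2\right) \left(-18\right) = 36$)
$105039 + X{\left(-624 \right)} = 105039 + 36 = 105075$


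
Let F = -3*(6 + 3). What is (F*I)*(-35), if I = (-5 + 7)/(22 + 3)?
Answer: 378/5 ≈ 75.600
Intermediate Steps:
F = -27 (F = -3*9 = -27)
I = 2/25 ≈ 0.080000
(F*I)*(-35) = -27*2/25*(-35) = -54/25*(-35) = 378/5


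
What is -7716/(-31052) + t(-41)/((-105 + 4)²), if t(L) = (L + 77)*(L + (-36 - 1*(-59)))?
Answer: 14647305/79190363 ≈ 0.18496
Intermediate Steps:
t(L) = (23 + L)*(77 + L) (t(L) = (77 + L)*(L + (-36 + 59)) = (77 + L)*(L + 23) = (77 + L)*(23 + L) = (23 + L)*(77 + L))
-7716/(-31052) + t(-41)/((-105 + 4)²) = -7716/(-31052) + (1771 + (-41)² + 100*(-41))/((-105 + 4)²) = -7716*(-1/31052) + (1771 + 1681 - 4100)/((-101)²) = 1929/7763 - 648/10201 = 14647305/79190363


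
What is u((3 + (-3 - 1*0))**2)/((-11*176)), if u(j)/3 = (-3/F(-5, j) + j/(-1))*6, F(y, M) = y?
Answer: -27/4840 ≈ -0.0055785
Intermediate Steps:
u(j) = 54/5 - 18*j (u(j) = 3*((-3/(-5) + j/(-1))*6) = 3*((-3*(-1/5) + j*(-1))*6) = 3*((3/5 - j)*6) = 3*(18/5 - 6*j) = 54/5 - 18*j)
u((3 + (-3 - 1*0))**2)/((-11*176)) = (54/5 - 18*(3 + (-3 - 1*0))**2)/((-11*176)) = (54/5 - 18*(3 + (-3 + 0))**2)/(-1936) = (54/5 - 18*(3 - 3)**2)*(-1/1936) = (54/5 - 18*0**2)*(-1/1936) = (54/5 - 18*0)*(-1/1936) = (54/5 + 0)*(-1/1936) = (54/5)*(-1/1936) = -27/4840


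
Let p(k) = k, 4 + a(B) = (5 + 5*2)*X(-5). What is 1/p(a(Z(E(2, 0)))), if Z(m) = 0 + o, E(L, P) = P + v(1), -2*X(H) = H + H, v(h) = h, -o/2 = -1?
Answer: 1/71 ≈ 0.014085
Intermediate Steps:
o = 2 (o = -2*(-1) = 2)
X(H) = -H (X(H) = -(H + H)/2 = -H)
E(L, P) = 1 + P (E(L, P) = P + 1 = 1 + P)
Z(m) = 2 (Z(m) = 0 + 2 = 2)
a(B) = 71 (a(B) = -4 + (5 + 5*2)*(-1*(-5)) = -4 + (5 + 10)*5 = -4 + 15*5 = -4 + 75 = 71)
1/p(a(Z(E(2, 0)))) = 1/71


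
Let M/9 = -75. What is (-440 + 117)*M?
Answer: 218025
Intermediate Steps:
M = -675 (M = 9*(-75) = -675)
(-440 + 117)*M = (-440 + 117)*(-675) = -323*(-675) = 218025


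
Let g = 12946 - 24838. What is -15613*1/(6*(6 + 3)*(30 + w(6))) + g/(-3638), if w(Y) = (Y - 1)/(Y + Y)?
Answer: -37267484/5975415 ≈ -6.2368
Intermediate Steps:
g = -11892
w(Y) = (-1 + Y)/(2*Y) (w(Y) = (-1 + Y)/((2*Y)) = (-1 + Y)*(1/(2*Y)) = (-1 + Y)/(2*Y))
-15613*1/(6*(6 + 3)*(30 + w(6))) + g/(-3638) = -15613*1/(6*(6 + 3)*(30 + (1/2)*(-1 + 6)/6)) - 11892/(-3638) = -15613*1/(54*(30 + (1/2)*(1/6)*5)) - 11892*(-1/3638) = -15613*1/(54*(30 + 5/12)) + 5946/1819 = -15613/(54*(365/12)) + 5946/1819 = -15613/3285/2 + 5946/1819 = -15613*2/3285 + 5946/1819 = -31226/3285 + 5946/1819 = -37267484/5975415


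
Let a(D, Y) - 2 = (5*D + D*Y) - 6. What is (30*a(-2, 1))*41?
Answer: -19680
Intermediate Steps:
a(D, Y) = -4 + 5*D + D*Y (a(D, Y) = 2 + ((5*D + D*Y) - 6) = 2 + (-6 + 5*D + D*Y) = -4 + 5*D + D*Y)
(30*a(-2, 1))*41 = (30*(-4 + 5*(-2) - 2*1))*41 = (30*(-4 - 10 - 2))*41 = (30*(-16))*41 = -480*41 = -19680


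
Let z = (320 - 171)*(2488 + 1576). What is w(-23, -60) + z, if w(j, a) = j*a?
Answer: 606916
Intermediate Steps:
w(j, a) = a*j
z = 605536 (z = 149*4064 = 605536)
w(-23, -60) + z = -60*(-23) + 605536 = 1380 + 605536 = 606916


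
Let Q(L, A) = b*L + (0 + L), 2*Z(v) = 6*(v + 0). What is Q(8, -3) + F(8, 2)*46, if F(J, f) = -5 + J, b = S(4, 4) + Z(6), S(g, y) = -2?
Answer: 274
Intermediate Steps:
Z(v) = 3*v (Z(v) = (6*(v + 0))/2 = (6*v)/2 = 3*v)
b = 16 (b = -2 + 3*6 = -2 + 18 = 16)
Q(L, A) = 17*L (Q(L, A) = 16*L + (0 + L) = 16*L + L = 17*L)
Q(8, -3) + F(8, 2)*46 = 17*8 + (-5 + 8)*46 = 136 + 3*46 = 136 + 138 = 274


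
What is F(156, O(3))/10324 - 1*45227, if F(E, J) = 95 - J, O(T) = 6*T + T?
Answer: -233461737/5162 ≈ -45227.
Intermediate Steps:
O(T) = 7*T
F(156, O(3))/10324 - 1*45227 = (95 - 7*3)/10324 - 1*45227 = (95 - 1*21)*(1/10324) - 45227 = (95 - 21)*(1/10324) - 45227 = 74*(1/10324) - 45227 = 37/5162 - 45227 = -233461737/5162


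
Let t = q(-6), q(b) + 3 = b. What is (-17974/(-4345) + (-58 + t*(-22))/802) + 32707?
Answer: 5181308149/158395 ≈ 32711.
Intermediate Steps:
q(b) = -3 + b
t = -9 (t = -3 - 6 = -9)
(-17974/(-4345) + (-58 + t*(-22))/802) + 32707 = (-17974/(-4345) + (-58 - 9*(-22))/802) + 32707 = (-17974*(-1/4345) + (-58 + 198)*(1/802)) + 32707 = (1634/395 + 140*(1/802)) + 32707 = (1634/395 + 70/401) + 32707 = 682884/158395 + 32707 = 5181308149/158395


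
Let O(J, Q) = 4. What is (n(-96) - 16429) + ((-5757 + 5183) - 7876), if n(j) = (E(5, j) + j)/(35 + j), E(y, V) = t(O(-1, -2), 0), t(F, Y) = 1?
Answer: -1517524/61 ≈ -24877.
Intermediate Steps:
E(y, V) = 1
n(j) = (1 + j)/(35 + j)
(n(-96) - 16429) + ((-5757 + 5183) - 7876) = ((1 - 96)/(35 - 96) - 16429) + ((-5757 + 5183) - 7876) = (-95/(-61) - 16429) + (-574 - 7876) = (-1/61*(-95) - 16429) - 8450 = (95/61 - 16429) - 8450 = -1002074/61 - 8450 = -1517524/61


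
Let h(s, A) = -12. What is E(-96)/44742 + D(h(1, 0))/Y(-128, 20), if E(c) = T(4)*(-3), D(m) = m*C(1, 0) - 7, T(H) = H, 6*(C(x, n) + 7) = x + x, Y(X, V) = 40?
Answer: 544281/298280 ≈ 1.8247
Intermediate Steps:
C(x, n) = -7 + x/3 (C(x, n) = -7 + (x + x)/6 = -7 + (2*x)/6 = -7 + x/3)
D(m) = -7 - 20*m/3 (D(m) = m*(-7 + (⅓)*1) - 7 = m*(-7 + ⅓) - 7 = m*(-20/3) - 7 = -20*m/3 - 7 = -7 - 20*m/3)
E(c) = -12 (E(c) = 4*(-3) = -12)
E(-96)/44742 + D(h(1, 0))/Y(-128, 20) = -12/44742 + (-7 - 20/3*(-12))/40 = -12*1/44742 + (-7 + 80)*(1/40) = -2/7457 + 73*(1/40) = -2/7457 + 73/40 = 544281/298280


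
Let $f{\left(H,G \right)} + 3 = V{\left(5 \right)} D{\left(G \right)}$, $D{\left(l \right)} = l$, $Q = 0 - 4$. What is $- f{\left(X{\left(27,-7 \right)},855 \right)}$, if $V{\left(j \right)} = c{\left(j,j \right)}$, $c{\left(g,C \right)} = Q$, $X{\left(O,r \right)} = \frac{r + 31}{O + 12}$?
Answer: $3423$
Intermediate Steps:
$Q = -4$ ($Q = 0 - 4 = -4$)
$X{\left(O,r \right)} = \frac{31 + r}{12 + O}$
$c{\left(g,C \right)} = -4$
$V{\left(j \right)} = -4$
$f{\left(H,G \right)} = -3 - 4 G$
$- f{\left(X{\left(27,-7 \right)},855 \right)} = - (-3 - 3420) = \left(-1\right) \left(-3423\right) = 3423$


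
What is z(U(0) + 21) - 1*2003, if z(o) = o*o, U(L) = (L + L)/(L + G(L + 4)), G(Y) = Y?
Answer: -1562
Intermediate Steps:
U(L) = 2*L/(4 + 2*L) (U(L) = (L + L)/(L + (L + 4)) = (2*L)/(L + (4 + L)) = (2*L)/(4 + 2*L) = 2*L/(4 + 2*L))
z(o) = o**2
z(U(0) + 21) - 1*2003 = (0/(2 + 0) + 21)**2 - 1*2003 = (0/2 + 21)**2 - 2003 = (0*(1/2) + 21)**2 - 2003 = (0 + 21)**2 - 2003 = 21**2 - 2003 = 441 - 2003 = -1562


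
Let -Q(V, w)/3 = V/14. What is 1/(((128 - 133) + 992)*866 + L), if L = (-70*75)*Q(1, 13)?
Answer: 1/855867 ≈ 1.1684e-6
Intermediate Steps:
Q(V, w) = -3*V/14
L = 1125 (L = (-70*75)*(-3/14*1) = -5250*(-3/14) = 1125)
1/(((128 - 133) + 992)*866 + L) = 1/(((128 - 133) + 992)*866 + 1125) = 1/((-5 + 992)*866 + 1125) = 1/(987*866 + 1125) = 1/(854742 + 1125) = 1/855867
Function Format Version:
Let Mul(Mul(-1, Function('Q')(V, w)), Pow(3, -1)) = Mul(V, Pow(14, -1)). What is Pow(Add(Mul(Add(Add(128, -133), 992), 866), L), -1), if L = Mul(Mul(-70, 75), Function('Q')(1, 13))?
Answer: Rational(1, 855867) ≈ 1.1684e-6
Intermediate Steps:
Function('Q')(V, w) = Mul(Rational(-3, 14), V) (Function('Q')(V, w) = Mul(-3, Mul(V, Pow(14, -1))) = Mul(-3, Mul(V, Rational(1, 14))) = Mul(-3, Mul(Rational(1, 14), V)) = Mul(Rational(-3, 14), V))
L = 1125 (L = Mul(Mul(-70, 75), Mul(Rational(-3, 14), 1)) = Mul(-5250, Rational(-3, 14)) = 1125)
Pow(Add(Mul(Add(Add(128, -133), 992), 866), L), -1) = Pow(Add(Mul(Add(Add(128, -133), 992), 866), 1125), -1) = Pow(Add(Mul(Add(-5, 992), 866), 1125), -1) = Pow(Add(Mul(987, 866), 1125), -1) = Pow(Add(854742, 1125), -1) = Pow(855867, -1) = Rational(1, 855867)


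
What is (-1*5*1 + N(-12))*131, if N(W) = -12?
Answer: -2227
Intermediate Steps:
(-1*5*1 + N(-12))*131 = (-1*5*1 - 12)*131 = (-5*1 - 12)*131 = (-5 - 12)*131 = -17*131 = -2227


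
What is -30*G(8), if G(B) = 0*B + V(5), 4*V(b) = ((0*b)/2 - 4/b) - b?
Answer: 87/2 ≈ 43.500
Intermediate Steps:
V(b) = -1/b - b/4 (V(b) = (((0*b)/2 - 4/b) - b)/4 = ((0*(½) - 4/b) - b)/4 = ((0 - 4/b) - b)/4 = (-4/b - b)/4 = (-b - 4/b)/4 = -1/b - b/4)
G(B) = -29/20 (G(B) = 0*B + (-1/5 - ¼*5) = 0 + (-1*⅕ - 5/4) = 0 + (-⅕ - 5/4) = 0 - 29/20 = -29/20)
-30*G(8) = -30*(-29/20) = 87/2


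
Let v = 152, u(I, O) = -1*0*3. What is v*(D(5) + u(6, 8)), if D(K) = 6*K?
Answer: 4560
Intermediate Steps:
u(I, O) = 0 (u(I, O) = 0*3 = 0)
v*(D(5) + u(6, 8)) = 152*(6*5 + 0) = 152*(30 + 0) = 152*30 = 4560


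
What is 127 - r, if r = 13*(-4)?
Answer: 179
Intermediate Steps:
r = -52
127 - r = 127 - 1*(-52) = 127 + 52 = 179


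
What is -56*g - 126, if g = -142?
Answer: 7826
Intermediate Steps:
-56*g - 126 = -56*(-142) - 126 = 7952 - 126 = 7826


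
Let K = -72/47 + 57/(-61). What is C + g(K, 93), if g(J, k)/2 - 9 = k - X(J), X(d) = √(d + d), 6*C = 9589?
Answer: 10813/6 - 2*I*√40545114/2867 ≈ 1802.2 - 4.4419*I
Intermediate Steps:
C = 9589/6 (C = (⅙)*9589 = 9589/6 ≈ 1598.2)
X(d) = √2*√d (X(d) = √(2*d) = √2*√d)
K = -7071/2867 (K = -72*1/47 + 57*(-1/61) = -72/47 - 57/61 = -7071/2867 ≈ -2.4663)
g(J, k) = 18 + 2*k - 2*√2*√J (g(J, k) = 18 + 2*(k - √2*√J) = 18 + (2*k - 2*√2*√J) = 18 + 2*k - 2*√2*√J)
C + g(K, 93) = 9589/6 + (18 + 2*93 - 2*√2*√(-7071/2867)) = 9589/6 + (18 + 186 - 2*√2*I*√20272557/2867) = 9589/6 + (18 + 186 - 2*I*√40545114/2867) = 9589/6 + (204 - 2*I*√40545114/2867) = 10813/6 - 2*I*√40545114/2867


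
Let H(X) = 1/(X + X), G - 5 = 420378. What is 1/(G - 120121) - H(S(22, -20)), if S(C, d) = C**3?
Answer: -139483/3197189776 ≈ -4.3627e-5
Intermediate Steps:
G = 420383 (G = 5 + 420378 = 420383)
H(X) = 1/(2*X)
1/(G - 120121) - H(S(22, -20)) = 1/(420383 - 120121) - 1/(2*(22**3)) = 1/300262 - 1/(2*10648) = 1/300262 - 1*1/21296 = 1/300262 - 1/21296 = -139483/3197189776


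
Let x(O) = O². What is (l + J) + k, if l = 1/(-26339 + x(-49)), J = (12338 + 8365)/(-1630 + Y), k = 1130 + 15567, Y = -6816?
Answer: 8192499208/490729 ≈ 16695.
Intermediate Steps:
k = 16697
J = -201/82 (J = (12338 + 8365)/(-1630 - 6816) = 20703/(-8446) = 20703*(-1/8446) = -201/82 ≈ -2.4512)
l = -1/23938 (l = 1/(-26339 + (-49)²) = 1/(-26339 + 2401) = 1/(-23938) = -1/23938 ≈ -4.1775e-5)
(l + J) + k = (-1/23938 - 201/82) + 16697 = -1202905/490729 + 16697 = 8192499208/490729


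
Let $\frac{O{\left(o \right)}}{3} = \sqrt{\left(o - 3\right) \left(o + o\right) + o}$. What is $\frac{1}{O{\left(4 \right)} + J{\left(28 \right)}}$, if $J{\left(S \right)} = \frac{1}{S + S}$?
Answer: $- \frac{56}{338687} + \frac{18816 \sqrt{3}}{338687} \approx 0.09606$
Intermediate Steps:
$J{\left(S \right)} = \frac{1}{2 S}$
$O{\left(o \right)} = 3 \sqrt{o + 2 o \left(-3 + o\right)}$ ($O{\left(o \right)} = 3 \sqrt{\left(o - 3\right) \left(o + o\right) + o} = 3 \sqrt{\left(-3 + o\right) 2 o + o} = 3 \sqrt{2 o \left(-3 + o\right) + o} = 3 \sqrt{o + 2 o \left(-3 + o\right)}$)
$\frac{1}{O{\left(4 \right)} + J{\left(28 \right)}} = \frac{1}{3 \sqrt{4 \left(-5 + 2 \cdot 4\right)} + \frac{1}{2 \cdot 28}} = \frac{1}{3 \sqrt{4 \left(-5 + 8\right)} + \frac{1}{2} \cdot \frac{1}{28}} = \frac{1}{3 \sqrt{4 \cdot 3} + \frac{1}{56}} = \frac{1}{3 \sqrt{12} + \frac{1}{56}} = \frac{1}{3 \cdot 2 \sqrt{3} + \frac{1}{56}} = \frac{1}{6 \sqrt{3} + \frac{1}{56}} = \frac{1}{\frac{1}{56} + 6 \sqrt{3}}$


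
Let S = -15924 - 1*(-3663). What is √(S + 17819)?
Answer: √5558 ≈ 74.552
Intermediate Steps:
S = -12261 (S = -15924 + 3663 = -12261)
√(S + 17819) = √(-12261 + 17819) = √5558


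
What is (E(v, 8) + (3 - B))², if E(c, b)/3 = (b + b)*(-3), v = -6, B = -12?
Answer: 16641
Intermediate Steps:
E(c, b) = -18*b (E(c, b) = 3*((b + b)*(-3)) = 3*((2*b)*(-3)) = 3*(-6*b) = -18*b)
(E(v, 8) + (3 - B))² = (-18*8 + (3 - 1*(-12)))² = (-144 + (3 + 12))² = (-144 + 15)² = (-129)² = 16641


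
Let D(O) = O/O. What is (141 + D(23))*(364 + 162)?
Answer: 74692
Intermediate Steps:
D(O) = 1
(141 + D(23))*(364 + 162) = (141 + 1)*(364 + 162) = 142*526 = 74692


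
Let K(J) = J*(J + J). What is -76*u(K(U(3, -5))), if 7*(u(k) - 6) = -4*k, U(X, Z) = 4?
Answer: 6536/7 ≈ 933.71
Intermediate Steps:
K(J) = 2*J² (K(J) = J*(2*J) = 2*J²)
u(k) = 6 - 4*k/7 (u(k) = 6 + (-4*k)/7 = 6 - 4*k/7)
-76*u(K(U(3, -5))) = -76*(6 - 8*4²/7) = -76*(6 - 8*16/7) = -76*(6 - 4/7*32) = -76*(6 - 128/7) = -76*(-86/7) = 6536/7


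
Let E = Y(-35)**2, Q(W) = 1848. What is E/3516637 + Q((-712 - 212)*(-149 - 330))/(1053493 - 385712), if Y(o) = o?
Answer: 7316776901/2348343372497 ≈ 0.0031157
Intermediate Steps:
E = 1225 (E = (-35)**2 = 1225)
E/3516637 + Q((-712 - 212)*(-149 - 330))/(1053493 - 385712) = 1225/3516637 + 1848/(1053493 - 385712) = 1225*(1/3516637) + 1848/667781 = 1225/3516637 + 1848*(1/667781) = 1225/3516637 + 1848/667781 = 7316776901/2348343372497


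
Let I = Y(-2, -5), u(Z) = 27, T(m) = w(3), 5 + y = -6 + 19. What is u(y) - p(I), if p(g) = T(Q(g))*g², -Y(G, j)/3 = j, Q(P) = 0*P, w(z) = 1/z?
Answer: -48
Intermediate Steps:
y = 8 (y = -5 + (-6 + 19) = -5 + 13 = 8)
Q(P) = 0
T(m) = ⅓ (T(m) = 1/3 = ⅓)
Y(G, j) = -3*j
I = 15 (I = -3*(-5) = 15)
p(g) = g²/3
u(y) - p(I) = 27 - 15²/3 = 27 - 225/3 = 27 - 1*75 = 27 - 75 = -48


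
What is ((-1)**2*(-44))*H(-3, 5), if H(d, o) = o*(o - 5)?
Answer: 0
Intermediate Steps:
H(d, o) = o*(-5 + o)
((-1)**2*(-44))*H(-3, 5) = ((-1)**2*(-44))*(5*(-5 + 5)) = (1*(-44))*(5*0) = -44*0 = 0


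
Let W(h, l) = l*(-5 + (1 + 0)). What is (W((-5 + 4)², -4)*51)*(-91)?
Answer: -74256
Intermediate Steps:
W(h, l) = -4*l (W(h, l) = l*(-5 + 1) = l*(-4) = -4*l)
(W((-5 + 4)², -4)*51)*(-91) = (-4*(-4)*51)*(-91) = (16*51)*(-91) = 816*(-91) = -74256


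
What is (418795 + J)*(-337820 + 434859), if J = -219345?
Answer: 19354428550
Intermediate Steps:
(418795 + J)*(-337820 + 434859) = (418795 - 219345)*(-337820 + 434859) = 199450*97039 = 19354428550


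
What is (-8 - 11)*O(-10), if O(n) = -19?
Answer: 361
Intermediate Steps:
(-8 - 11)*O(-10) = (-8 - 11)*(-19) = -19*(-19) = 361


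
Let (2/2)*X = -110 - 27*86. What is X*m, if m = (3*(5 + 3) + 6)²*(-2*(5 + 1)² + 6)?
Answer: 144460800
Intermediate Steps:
X = -2432 (X = -110 - 27*86 = -110 - 2322 = -2432)
m = -59400 (m = (3*8 + 6)²*(-2*6² + 6) = (24 + 6)²*(-2*36 + 6) = 30²*(-72 + 6) = 900*(-66) = -59400)
X*m = -2432*(-59400) = 144460800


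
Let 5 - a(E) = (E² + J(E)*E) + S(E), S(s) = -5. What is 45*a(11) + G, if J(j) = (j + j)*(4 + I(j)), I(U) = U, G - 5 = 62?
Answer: -168278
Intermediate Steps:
G = 67 (G = 5 + 62 = 67)
J(j) = 2*j*(4 + j) (J(j) = (j + j)*(4 + j) = (2*j)*(4 + j) = 2*j*(4 + j))
a(E) = 10 - E² - 2*E²*(4 + E) (a(E) = 5 - ((E² + (2*E*(4 + E))*E) - 5) = 5 - ((E² + 2*E²*(4 + E)) - 5) = 5 - (-5 + E² + 2*E²*(4 + E)) = 5 + (5 - E² - 2*E²*(4 + E)) = 10 - E² - 2*E²*(4 + E))
45*a(11) + G = 45*(10 - 9*11² - 2*11³) + 67 = 45*(10 - 9*121 - 2*1331) + 67 = 45*(10 - 1089 - 2662) + 67 = 45*(-3741) + 67 = -168345 + 67 = -168278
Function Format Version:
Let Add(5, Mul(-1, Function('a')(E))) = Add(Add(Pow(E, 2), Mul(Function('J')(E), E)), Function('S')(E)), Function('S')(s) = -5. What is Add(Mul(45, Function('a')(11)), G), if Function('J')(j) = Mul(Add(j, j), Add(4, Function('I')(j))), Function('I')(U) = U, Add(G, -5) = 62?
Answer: -168278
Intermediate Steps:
G = 67 (G = Add(5, 62) = 67)
Function('J')(j) = Mul(2, j, Add(4, j)) (Function('J')(j) = Mul(Add(j, j), Add(4, j)) = Mul(Mul(2, j), Add(4, j)) = Mul(2, j, Add(4, j)))
Function('a')(E) = Add(10, Mul(-1, Pow(E, 2)), Mul(-2, Pow(E, 2), Add(4, E))) (Function('a')(E) = Add(5, Mul(-1, Add(Add(Pow(E, 2), Mul(Mul(2, E, Add(4, E)), E)), -5))) = Add(5, Mul(-1, Add(Add(Pow(E, 2), Mul(2, Pow(E, 2), Add(4, E))), -5))) = Add(5, Mul(-1, Add(-5, Pow(E, 2), Mul(2, Pow(E, 2), Add(4, E))))) = Add(5, Add(5, Mul(-1, Pow(E, 2)), Mul(-2, Pow(E, 2), Add(4, E)))) = Add(10, Mul(-1, Pow(E, 2)), Mul(-2, Pow(E, 2), Add(4, E))))
Add(Mul(45, Function('a')(11)), G) = Add(Mul(45, Add(10, Mul(-9, Pow(11, 2)), Mul(-2, Pow(11, 3)))), 67) = Add(Mul(45, Add(10, Mul(-9, 121), Mul(-2, 1331))), 67) = Add(Mul(45, Add(10, -1089, -2662)), 67) = Add(Mul(45, -3741), 67) = Add(-168345, 67) = -168278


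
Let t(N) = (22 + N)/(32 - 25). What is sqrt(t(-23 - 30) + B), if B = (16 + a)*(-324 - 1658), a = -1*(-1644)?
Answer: I*sqrt(161216097)/7 ≈ 1813.9*I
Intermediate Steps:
a = 1644
B = -3290120 (B = (16 + 1644)*(-324 - 1658) = 1660*(-1982) = -3290120)
t(N) = 22/7 + N/7 (t(N) = (22 + N)/7 = (22 + N)*(1/7) = 22/7 + N/7)
sqrt(t(-23 - 30) + B) = sqrt((22/7 + (-23 - 30)/7) - 3290120) = sqrt((22/7 + (1/7)*(-53)) - 3290120) = sqrt((22/7 - 53/7) - 3290120) = sqrt(-31/7 - 3290120) = sqrt(-23030871/7) = I*sqrt(161216097)/7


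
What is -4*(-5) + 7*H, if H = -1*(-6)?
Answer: 62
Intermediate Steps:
H = 6
-4*(-5) + 7*H = -4*(-5) + 7*6 = 20 + 42 = 62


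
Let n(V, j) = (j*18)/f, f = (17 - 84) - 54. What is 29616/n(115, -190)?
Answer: 298628/285 ≈ 1047.8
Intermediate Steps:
f = -121 (f = -67 - 54 = -121)
n(V, j) = -18*j/121 (n(V, j) = (j*18)/(-121) = (18*j)*(-1/121) = -18*j/121)
29616/n(115, -190) = 29616/((-18/121*(-190))) = 29616/(3420/121) = 29616*(121/3420) = 298628/285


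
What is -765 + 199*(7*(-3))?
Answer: -4944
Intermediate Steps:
-765 + 199*(7*(-3)) = -765 + 199*(-21) = -765 - 4179 = -4944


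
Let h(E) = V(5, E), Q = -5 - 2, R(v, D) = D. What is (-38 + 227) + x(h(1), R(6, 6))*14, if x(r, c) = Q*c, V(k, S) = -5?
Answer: -399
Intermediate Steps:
Q = -7
h(E) = -5
x(r, c) = -7*c
(-38 + 227) + x(h(1), R(6, 6))*14 = (-38 + 227) - 7*6*14 = 189 - 42*14 = 189 - 588 = -399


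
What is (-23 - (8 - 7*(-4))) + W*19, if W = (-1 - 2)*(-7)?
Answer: 340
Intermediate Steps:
W = 21 (W = -3*(-7) = 21)
(-23 - (8 - 7*(-4))) + W*19 = (-23 - (8 - 7*(-4))) + 21*19 = (-23 - (8 + 28)) + 399 = (-23 - 1*36) + 399 = (-23 - 36) + 399 = -59 + 399 = 340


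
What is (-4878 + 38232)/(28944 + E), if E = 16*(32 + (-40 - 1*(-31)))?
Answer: 16677/14656 ≈ 1.1379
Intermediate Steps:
E = 368 (E = 16*(32 + (-40 + 31)) = 16*(32 - 9) = 16*23 = 368)
(-4878 + 38232)/(28944 + E) = (-4878 + 38232)/(28944 + 368) = 33354/29312 = 33354*(1/29312) = 16677/14656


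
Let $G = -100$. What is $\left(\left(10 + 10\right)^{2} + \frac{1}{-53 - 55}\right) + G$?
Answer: $\frac{32399}{108} \approx 299.99$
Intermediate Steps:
$\left(\left(10 + 10\right)^{2} + \frac{1}{-53 - 55}\right) + G = \left(\left(10 + 10\right)^{2} + \frac{1}{-53 - 55}\right) - 100 = \left(20^{2} + \frac{1}{-53 - 55}\right) - 100 = \left(400 + \frac{1}{-108}\right) - 100 = \left(400 - \frac{1}{108}\right) - 100 = \frac{43199}{108} - 100 = \frac{32399}{108}$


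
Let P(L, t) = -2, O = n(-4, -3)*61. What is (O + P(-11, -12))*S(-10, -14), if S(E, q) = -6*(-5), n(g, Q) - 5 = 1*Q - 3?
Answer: -1890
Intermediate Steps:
n(g, Q) = 2 + Q (n(g, Q) = 5 + (1*Q - 3) = 5 + (Q - 3) = 5 + (-3 + Q) = 2 + Q)
O = -61 (O = (2 - 3)*61 = -1*61 = -61)
S(E, q) = 30
(O + P(-11, -12))*S(-10, -14) = (-61 - 2)*30 = -63*30 = -1890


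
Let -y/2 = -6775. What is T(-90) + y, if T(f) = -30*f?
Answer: 16250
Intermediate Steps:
y = 13550 (y = -2*(-6775) = 13550)
T(-90) + y = -30*(-90) + 13550 = 2700 + 13550 = 16250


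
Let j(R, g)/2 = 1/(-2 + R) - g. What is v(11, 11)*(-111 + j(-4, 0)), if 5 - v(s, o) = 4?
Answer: -334/3 ≈ -111.33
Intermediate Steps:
j(R, g) = -2*g + 2/(-2 + R) (j(R, g) = 2*(1/(-2 + R) - g) = -2*g + 2/(-2 + R))
v(s, o) = 1 (v(s, o) = 5 - 1*4 = 5 - 4 = 1)
v(11, 11)*(-111 + j(-4, 0)) = 1*(-111 + 2*(1 + 2*0 - 1*(-4)*0)/(-2 - 4)) = 1*(-111 + 2*(1 + 0 + 0)/(-6)) = 1*(-111 + 2*(-⅙)*1) = 1*(-111 - ⅓) = 1*(-334/3) = -334/3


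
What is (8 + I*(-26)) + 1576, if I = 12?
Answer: 1272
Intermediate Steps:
(8 + I*(-26)) + 1576 = (8 + 12*(-26)) + 1576 = (8 - 312) + 1576 = -304 + 1576 = 1272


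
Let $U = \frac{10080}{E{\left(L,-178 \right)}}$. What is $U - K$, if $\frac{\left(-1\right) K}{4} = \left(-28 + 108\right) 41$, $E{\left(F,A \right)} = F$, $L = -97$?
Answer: $\frac{1262560}{97} \approx 13016.0$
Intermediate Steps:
$U = - \frac{10080}{97}$ ($U = \frac{10080}{-97} = 10080 \left(- \frac{1}{97}\right) = - \frac{10080}{97} \approx -103.92$)
$K = -13120$ ($K = - 4 \left(-28 + 108\right) 41 = - 4 \cdot 80 \cdot 41 = \left(-4\right) 3280 = -13120$)
$U - K = - \frac{10080}{97} - -13120 = - \frac{10080}{97} + 13120 = \frac{1262560}{97}$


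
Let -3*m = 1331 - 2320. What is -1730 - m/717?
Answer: -3722219/2151 ≈ -1730.5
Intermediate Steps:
m = 989/3 (m = -(1331 - 2320)/3 = -⅓*(-989) = 989/3 ≈ 329.67)
-1730 - m/717 = -1730 - 989/(3*717) = -1730 - 1*989/2151 = -1730 - 989/2151 = -3722219/2151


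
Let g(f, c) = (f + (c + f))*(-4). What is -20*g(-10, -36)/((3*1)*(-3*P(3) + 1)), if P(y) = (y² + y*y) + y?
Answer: 2240/93 ≈ 24.086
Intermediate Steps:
P(y) = y + 2*y² (P(y) = (y² + y²) + y = 2*y² + y = y + 2*y²)
g(f, c) = -8*f - 4*c (g(f, c) = (c + 2*f)*(-4) = -8*f - 4*c)
-20*g(-10, -36)/((3*1)*(-3*P(3) + 1)) = -20*(-8*(-10) - 4*(-36))/((3*1)*(-9*(1 + 2*3) + 1)) = -20*(80 + 144)/(3*(-9*(1 + 6) + 1)) = -4480/(3*(-9*7 + 1)) = -4480/(3*(-3*21 + 1)) = -4480/(3*(-63 + 1)) = -4480/(3*(-62)) = -4480/(-186) = -4480*(-1)/186 = -20*(-112/93) = 2240/93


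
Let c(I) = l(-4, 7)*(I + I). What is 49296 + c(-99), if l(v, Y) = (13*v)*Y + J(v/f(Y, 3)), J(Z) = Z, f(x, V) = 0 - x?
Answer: 848784/7 ≈ 1.2125e+5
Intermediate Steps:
f(x, V) = -x
l(v, Y) = -v/Y + 13*Y*v (l(v, Y) = (13*v)*Y + v/((-Y)) = 13*Y*v + v*(-1/Y) = 13*Y*v - v/Y = -v/Y + 13*Y*v)
c(I) = -5088*I/7 (c(I) = (-1*(-4)/7 + 13*7*(-4))*(I + I) = (-1*(-4)*⅐ - 364)*(2*I) = (4/7 - 364)*(2*I) = -5088*I/7)
49296 + c(-99) = 49296 - 5088/7*(-99) = 49296 + 503712/7 = 848784/7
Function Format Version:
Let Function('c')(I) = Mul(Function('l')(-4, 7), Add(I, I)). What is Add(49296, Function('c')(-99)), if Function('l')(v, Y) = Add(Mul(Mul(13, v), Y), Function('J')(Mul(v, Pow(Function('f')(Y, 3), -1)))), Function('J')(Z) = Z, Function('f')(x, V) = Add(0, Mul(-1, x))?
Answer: Rational(848784, 7) ≈ 1.2125e+5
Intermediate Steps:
Function('f')(x, V) = Mul(-1, x)
Function('l')(v, Y) = Add(Mul(-1, v, Pow(Y, -1)), Mul(13, Y, v)) (Function('l')(v, Y) = Add(Mul(Mul(13, v), Y), Mul(v, Pow(Mul(-1, Y), -1))) = Add(Mul(13, Y, v), Mul(v, Mul(-1, Pow(Y, -1)))) = Add(Mul(13, Y, v), Mul(-1, v, Pow(Y, -1))) = Add(Mul(-1, v, Pow(Y, -1)), Mul(13, Y, v)))
Function('c')(I) = Mul(Rational(-5088, 7), I) (Function('c')(I) = Mul(Add(Mul(-1, -4, Pow(7, -1)), Mul(13, 7, -4)), Add(I, I)) = Mul(Add(Mul(-1, -4, Rational(1, 7)), -364), Mul(2, I)) = Mul(Add(Rational(4, 7), -364), Mul(2, I)) = Mul(Rational(-2544, 7), Mul(2, I)) = Mul(Rational(-5088, 7), I))
Add(49296, Function('c')(-99)) = Add(49296, Mul(Rational(-5088, 7), -99)) = Add(49296, Rational(503712, 7)) = Rational(848784, 7)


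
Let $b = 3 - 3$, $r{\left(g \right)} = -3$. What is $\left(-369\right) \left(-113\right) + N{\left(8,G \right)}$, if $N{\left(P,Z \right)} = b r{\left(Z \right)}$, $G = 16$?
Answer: $41697$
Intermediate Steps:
$b = 0$ ($b = 3 - 3 = 0$)
$N{\left(P,Z \right)} = 0$ ($N{\left(P,Z \right)} = 0 \left(-3\right) = 0$)
$\left(-369\right) \left(-113\right) + N{\left(8,G \right)} = \left(-369\right) \left(-113\right) + 0 = 41697 + 0 = 41697$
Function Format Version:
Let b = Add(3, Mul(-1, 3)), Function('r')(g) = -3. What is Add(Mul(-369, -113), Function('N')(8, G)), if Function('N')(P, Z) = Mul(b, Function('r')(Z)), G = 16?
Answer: 41697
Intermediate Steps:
b = 0 (b = Add(3, -3) = 0)
Function('N')(P, Z) = 0 (Function('N')(P, Z) = Mul(0, -3) = 0)
Add(Mul(-369, -113), Function('N')(8, G)) = Add(Mul(-369, -113), 0) = Add(41697, 0) = 41697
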